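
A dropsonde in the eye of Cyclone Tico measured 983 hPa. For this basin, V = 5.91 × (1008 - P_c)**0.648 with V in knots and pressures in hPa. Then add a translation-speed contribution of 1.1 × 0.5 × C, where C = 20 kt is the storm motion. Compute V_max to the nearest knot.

59 kt

ΔP = 1008 − 983 = 25 hPa.
25^0.648 ≈ 8.051.
V ≈ 5.91 × 8.051 ≈ 47.6 kt.
Translation term: 1.1 × 0.5 × 20 = 11 kt.
Corrected V ≈ 58.6 kt → 59 kt.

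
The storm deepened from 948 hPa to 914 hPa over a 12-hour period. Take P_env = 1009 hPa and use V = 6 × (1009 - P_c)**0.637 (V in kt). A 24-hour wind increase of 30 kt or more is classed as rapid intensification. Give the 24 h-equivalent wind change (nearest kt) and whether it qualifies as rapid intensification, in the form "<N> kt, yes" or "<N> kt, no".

V₁: ΔP = 61, V ≈ 6 × 61^0.637 ≈ 82.30 kt.
V₂: ΔP = 95, V ≈ 6 × 95^0.637 ≈ 109.13 kt.
ΔV over 12 h = 26.83 kt → 24 h equivalent = 26.83 × 24/12 ≈ 53.66 kt.
54 kt ≥ 30 kt ⇒ rapid intensification.

54 kt, yes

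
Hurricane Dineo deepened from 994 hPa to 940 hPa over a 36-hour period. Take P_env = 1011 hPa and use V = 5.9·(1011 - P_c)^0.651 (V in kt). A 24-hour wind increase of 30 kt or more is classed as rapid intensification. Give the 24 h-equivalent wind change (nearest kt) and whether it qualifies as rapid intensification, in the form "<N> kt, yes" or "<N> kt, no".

V₁: ΔP = 17, V ≈ 5.9 × 17^0.651 ≈ 37.31 kt.
V₂: ΔP = 71, V ≈ 5.9 × 71^0.651 ≈ 94.63 kt.
ΔV over 36 h = 57.32 kt → 24 h equivalent = 57.32 × 24/36 ≈ 38.21 kt.
38 kt ≥ 30 kt ⇒ rapid intensification.

38 kt, yes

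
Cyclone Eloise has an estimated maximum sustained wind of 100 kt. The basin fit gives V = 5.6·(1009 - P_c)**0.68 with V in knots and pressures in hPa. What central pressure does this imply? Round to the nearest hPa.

ΔP = (V / 5.6)^(1/0.68) = (100/5.6)^1.471.
100/5.6 = 17.857; 17.857^1.471 ≈ 69.33 hPa.
P_c = 1009 − 69.33 = 939.67 ≈ 940 hPa.

940 hPa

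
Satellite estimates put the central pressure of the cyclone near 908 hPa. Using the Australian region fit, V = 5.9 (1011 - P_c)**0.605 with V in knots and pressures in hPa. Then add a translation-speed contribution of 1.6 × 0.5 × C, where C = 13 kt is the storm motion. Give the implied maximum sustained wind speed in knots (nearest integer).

108 kt

ΔP = 1011 − 908 = 103 hPa.
103^0.605 ≈ 16.511.
V ≈ 5.9 × 16.511 ≈ 97.4 kt.
Translation term: 1.6 × 0.5 × 13 = 10.4 kt.
Corrected V ≈ 107.8 kt → 108 kt.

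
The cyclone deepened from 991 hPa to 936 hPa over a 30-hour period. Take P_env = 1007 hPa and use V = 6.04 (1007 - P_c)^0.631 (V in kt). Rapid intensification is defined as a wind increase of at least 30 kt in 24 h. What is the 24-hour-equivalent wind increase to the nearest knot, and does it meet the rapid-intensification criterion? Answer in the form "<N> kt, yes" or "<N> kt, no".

43 kt, yes

V₁: ΔP = 16, V ≈ 6.04 × 16^0.631 ≈ 34.74 kt.
V₂: ΔP = 71, V ≈ 6.04 × 71^0.631 ≈ 88.96 kt.
ΔV over 30 h = 54.22 kt → 24 h equivalent = 54.22 × 24/30 ≈ 43.38 kt.
43 kt ≥ 30 kt ⇒ rapid intensification.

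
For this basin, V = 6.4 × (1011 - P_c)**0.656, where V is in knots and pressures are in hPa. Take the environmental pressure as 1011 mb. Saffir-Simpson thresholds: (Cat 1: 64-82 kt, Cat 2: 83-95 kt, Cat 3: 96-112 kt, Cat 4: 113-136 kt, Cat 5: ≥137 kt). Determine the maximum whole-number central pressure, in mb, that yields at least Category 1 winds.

977 mb

Category 1 begins at V = 64 kt.
Required ΔP = (64/6.4)^(1/0.656) = 10.000^1.524 ≈ 33.45 mb.
P_c ≤ 1011 − 33.45 = 977.55, so the highest integer P_c is 977 mb.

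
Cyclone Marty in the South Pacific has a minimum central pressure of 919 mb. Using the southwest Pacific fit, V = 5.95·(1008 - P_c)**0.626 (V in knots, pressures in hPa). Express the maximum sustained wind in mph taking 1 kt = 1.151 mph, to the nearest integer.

ΔP = 1008 − 919 = 89 mb.
V ≈ 5.95 × 89^0.626 = 5.95 × 16.608 ≈ 98.818 kt.
98.818 × 1.151 ≈ 113.74 mph → 114 mph.

114 mph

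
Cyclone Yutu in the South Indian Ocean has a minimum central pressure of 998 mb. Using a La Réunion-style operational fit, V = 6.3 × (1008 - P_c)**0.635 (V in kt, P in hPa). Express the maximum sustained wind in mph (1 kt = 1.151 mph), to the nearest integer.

31 mph

ΔP = 1008 − 998 = 10 mb.
V ≈ 6.3 × 10^0.635 = 6.3 × 4.315 ≈ 27.186 kt.
27.186 × 1.151 ≈ 31.29 mph → 31 mph.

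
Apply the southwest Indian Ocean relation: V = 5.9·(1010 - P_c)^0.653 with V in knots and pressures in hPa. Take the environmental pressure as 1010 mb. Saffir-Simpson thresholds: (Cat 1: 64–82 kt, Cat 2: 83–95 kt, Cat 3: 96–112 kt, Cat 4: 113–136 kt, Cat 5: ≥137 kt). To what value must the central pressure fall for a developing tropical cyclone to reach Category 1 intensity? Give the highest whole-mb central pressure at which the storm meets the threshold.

971 mb

Category 1 begins at V = 64 kt.
Required ΔP = (64/5.9)^(1/0.653) = 10.847^1.531 ≈ 38.50 mb.
P_c ≤ 1010 − 38.50 = 971.50, so the highest integer P_c is 971 mb.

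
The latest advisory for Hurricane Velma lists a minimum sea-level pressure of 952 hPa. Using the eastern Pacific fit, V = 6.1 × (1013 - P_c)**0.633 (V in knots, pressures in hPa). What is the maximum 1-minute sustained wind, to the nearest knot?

82 kt

ΔP = 1013 − 952 = 61 hPa.
61^0.633 ≈ 13.493.
V ≈ 6.1 × 13.493 ≈ 82.3 kt.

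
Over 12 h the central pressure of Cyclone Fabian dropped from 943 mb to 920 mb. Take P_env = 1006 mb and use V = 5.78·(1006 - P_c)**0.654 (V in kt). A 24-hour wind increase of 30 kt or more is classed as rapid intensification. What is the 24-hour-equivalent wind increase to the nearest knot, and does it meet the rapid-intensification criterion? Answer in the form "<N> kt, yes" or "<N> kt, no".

V₁: ΔP = 63, V ≈ 5.78 × 63^0.654 ≈ 86.84 kt.
V₂: ΔP = 86, V ≈ 5.78 × 86^0.654 ≈ 106.44 kt.
ΔV over 12 h = 19.60 kt → 24 h equivalent = 19.60 × 24/12 ≈ 39.20 kt.
39 kt ≥ 30 kt ⇒ rapid intensification.

39 kt, yes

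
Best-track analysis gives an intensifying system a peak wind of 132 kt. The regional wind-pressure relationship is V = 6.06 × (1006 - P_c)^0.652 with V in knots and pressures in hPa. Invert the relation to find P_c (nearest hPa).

893 hPa

ΔP = (V / 6.06)^(1/0.652) = (132/6.06)^1.534.
132/6.06 = 21.782; 21.782^1.534 ≈ 112.80 hPa.
P_c = 1006 − 112.80 = 893.20 ≈ 893 hPa.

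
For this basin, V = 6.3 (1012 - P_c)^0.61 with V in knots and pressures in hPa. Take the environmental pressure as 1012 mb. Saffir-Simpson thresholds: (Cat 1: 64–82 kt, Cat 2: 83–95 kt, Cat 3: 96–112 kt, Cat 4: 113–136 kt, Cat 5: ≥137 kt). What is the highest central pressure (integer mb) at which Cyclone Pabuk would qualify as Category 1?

967 mb

Category 1 begins at V = 64 kt.
Required ΔP = (64/6.3)^(1/0.61) = 10.159^1.639 ≈ 44.73 mb.
P_c ≤ 1012 − 44.73 = 967.27, so the highest integer P_c is 967 mb.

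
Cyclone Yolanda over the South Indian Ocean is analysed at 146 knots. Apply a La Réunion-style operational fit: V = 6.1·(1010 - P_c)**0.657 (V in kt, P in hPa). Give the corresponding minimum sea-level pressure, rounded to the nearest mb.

ΔP = (V / 6.1)^(1/0.657) = (146/6.1)^1.522.
146/6.1 = 23.934; 23.934^1.522 ≈ 125.59 mb.
P_c = 1010 − 125.59 = 884.41 ≈ 884 mb.

884 mb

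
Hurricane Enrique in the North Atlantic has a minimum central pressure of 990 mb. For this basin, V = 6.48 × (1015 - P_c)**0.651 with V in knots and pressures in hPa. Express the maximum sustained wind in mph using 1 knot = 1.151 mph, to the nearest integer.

ΔP = 1015 − 990 = 25 mb.
V ≈ 6.48 × 25^0.651 = 6.48 × 8.129 ≈ 52.679 kt.
52.679 × 1.151 ≈ 60.63 mph → 61 mph.

61 mph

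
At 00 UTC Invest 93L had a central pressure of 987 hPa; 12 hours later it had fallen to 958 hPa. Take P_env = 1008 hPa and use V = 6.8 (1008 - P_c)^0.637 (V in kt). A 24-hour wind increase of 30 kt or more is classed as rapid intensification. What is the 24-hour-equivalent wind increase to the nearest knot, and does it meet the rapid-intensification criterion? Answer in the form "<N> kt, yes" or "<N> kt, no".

70 kt, yes

V₁: ΔP = 21, V ≈ 6.8 × 21^0.637 ≈ 47.29 kt.
V₂: ΔP = 50, V ≈ 6.8 × 50^0.637 ≈ 82.18 kt.
ΔV over 12 h = 34.89 kt → 24 h equivalent = 34.89 × 24/12 ≈ 69.78 kt.
70 kt ≥ 30 kt ⇒ rapid intensification.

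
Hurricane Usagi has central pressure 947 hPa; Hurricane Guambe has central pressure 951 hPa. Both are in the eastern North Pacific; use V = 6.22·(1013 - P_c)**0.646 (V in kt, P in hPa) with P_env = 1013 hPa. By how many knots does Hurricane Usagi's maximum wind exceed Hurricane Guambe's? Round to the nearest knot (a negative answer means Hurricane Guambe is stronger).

4 kt

Hurricane Usagi: ΔP = 66; V ≈ 6.22 × 66^0.646 ≈ 93.16 kt.
Hurricane Guambe: ΔP = 62; V ≈ 6.22 × 62^0.646 ≈ 89.47 kt.
Difference ≈ 93.16 − 89.47 = 3.69 → 4 kt.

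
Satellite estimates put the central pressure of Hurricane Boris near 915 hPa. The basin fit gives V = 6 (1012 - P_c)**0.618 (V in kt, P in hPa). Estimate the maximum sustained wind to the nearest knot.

ΔP = 1012 − 915 = 97 hPa.
97^0.618 ≈ 16.898.
V ≈ 6 × 16.898 ≈ 101.4 kt.

101 kt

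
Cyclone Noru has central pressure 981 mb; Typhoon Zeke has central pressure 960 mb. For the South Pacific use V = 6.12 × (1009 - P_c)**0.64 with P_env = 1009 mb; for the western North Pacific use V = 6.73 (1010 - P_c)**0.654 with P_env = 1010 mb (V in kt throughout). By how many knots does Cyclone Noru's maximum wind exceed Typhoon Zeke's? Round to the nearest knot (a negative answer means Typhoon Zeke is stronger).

Cyclone Noru: ΔP = 28; V ≈ 6.12 × 28^0.64 ≈ 51.63 kt.
Typhoon Zeke: ΔP = 50; V ≈ 6.73 × 50^0.654 ≈ 86.92 kt.
Difference ≈ 51.63 − 86.92 = -35.29 → -35 kt.

-35 kt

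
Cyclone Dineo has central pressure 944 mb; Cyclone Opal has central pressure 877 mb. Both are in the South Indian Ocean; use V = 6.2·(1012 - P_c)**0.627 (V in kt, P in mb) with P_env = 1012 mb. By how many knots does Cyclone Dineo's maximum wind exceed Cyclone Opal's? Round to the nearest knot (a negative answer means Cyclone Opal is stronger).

Cyclone Dineo: ΔP = 68; V ≈ 6.2 × 68^0.627 ≈ 87.37 kt.
Cyclone Opal: ΔP = 135; V ≈ 6.2 × 135^0.627 ≈ 134.31 kt.
Difference ≈ 87.37 − 134.31 = -46.94 → -47 kt.

-47 kt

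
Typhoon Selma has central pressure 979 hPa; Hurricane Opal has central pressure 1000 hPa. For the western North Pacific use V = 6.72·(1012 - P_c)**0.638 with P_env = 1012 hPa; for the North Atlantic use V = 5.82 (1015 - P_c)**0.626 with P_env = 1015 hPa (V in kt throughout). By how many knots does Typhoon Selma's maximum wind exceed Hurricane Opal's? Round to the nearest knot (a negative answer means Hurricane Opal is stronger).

Typhoon Selma: ΔP = 33; V ≈ 6.72 × 33^0.638 ≈ 62.54 kt.
Hurricane Opal: ΔP = 15; V ≈ 5.82 × 15^0.626 ≈ 31.71 kt.
Difference ≈ 62.54 − 31.71 = 30.83 → 31 kt.

31 kt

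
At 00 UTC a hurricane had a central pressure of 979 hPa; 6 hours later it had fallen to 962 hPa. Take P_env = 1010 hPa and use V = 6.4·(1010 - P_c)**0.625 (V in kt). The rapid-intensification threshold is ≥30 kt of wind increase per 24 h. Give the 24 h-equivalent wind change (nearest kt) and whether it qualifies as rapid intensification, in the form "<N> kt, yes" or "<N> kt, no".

69 kt, yes

V₁: ΔP = 31, V ≈ 6.4 × 31^0.625 ≈ 54.74 kt.
V₂: ΔP = 48, V ≈ 6.4 × 48^0.625 ≈ 71.94 kt.
ΔV over 6 h = 17.20 kt → 24 h equivalent = 17.20 × 24/6 ≈ 68.80 kt.
69 kt ≥ 30 kt ⇒ rapid intensification.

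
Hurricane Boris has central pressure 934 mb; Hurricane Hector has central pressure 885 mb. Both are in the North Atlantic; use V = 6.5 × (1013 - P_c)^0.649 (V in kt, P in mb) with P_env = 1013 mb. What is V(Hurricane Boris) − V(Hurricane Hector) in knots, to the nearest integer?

Hurricane Boris: ΔP = 79; V ≈ 6.5 × 79^0.649 ≈ 110.78 kt.
Hurricane Hector: ΔP = 128; V ≈ 6.5 × 128^0.649 ≈ 151.53 kt.
Difference ≈ 110.78 − 151.53 = -40.75 → -41 kt.

-41 kt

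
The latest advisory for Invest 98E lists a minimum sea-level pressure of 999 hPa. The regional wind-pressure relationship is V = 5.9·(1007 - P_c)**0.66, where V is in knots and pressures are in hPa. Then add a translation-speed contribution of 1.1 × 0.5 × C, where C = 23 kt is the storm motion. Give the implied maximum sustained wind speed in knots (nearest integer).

ΔP = 1007 − 999 = 8 hPa.
8^0.66 ≈ 3.945.
V ≈ 5.9 × 3.945 ≈ 23.3 kt.
Translation term: 1.1 × 0.5 × 23 = 12.65 kt.
Corrected V ≈ 35.95 kt → 36 kt.

36 kt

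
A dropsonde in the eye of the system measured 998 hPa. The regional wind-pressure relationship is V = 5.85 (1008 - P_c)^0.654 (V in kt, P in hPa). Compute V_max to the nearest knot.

26 kt

ΔP = 1008 − 998 = 10 hPa.
10^0.654 ≈ 4.508.
V ≈ 5.85 × 4.508 ≈ 26.4 kt.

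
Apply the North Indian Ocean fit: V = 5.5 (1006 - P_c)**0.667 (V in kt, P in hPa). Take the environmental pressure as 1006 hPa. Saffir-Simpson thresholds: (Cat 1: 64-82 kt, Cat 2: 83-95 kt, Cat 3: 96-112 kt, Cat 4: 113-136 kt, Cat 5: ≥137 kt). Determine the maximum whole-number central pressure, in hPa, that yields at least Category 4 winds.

Category 4 begins at V = 113 kt.
Required ΔP = (113/5.5)^(1/0.667) = 20.545^1.499 ≈ 92.92 hPa.
P_c ≤ 1006 − 92.92 = 913.08, so the highest integer P_c is 913 hPa.

913 hPa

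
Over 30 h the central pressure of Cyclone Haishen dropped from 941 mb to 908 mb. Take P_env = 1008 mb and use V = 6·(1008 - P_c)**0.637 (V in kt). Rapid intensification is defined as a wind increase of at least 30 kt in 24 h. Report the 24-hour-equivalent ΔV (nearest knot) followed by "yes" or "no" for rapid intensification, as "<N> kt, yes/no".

V₁: ΔP = 67, V ≈ 6 × 67^0.637 ≈ 87.37 kt.
V₂: ΔP = 100, V ≈ 6 × 100^0.637 ≈ 112.76 kt.
ΔV over 30 h = 25.39 kt → 24 h equivalent = 25.39 × 24/30 ≈ 20.31 kt.
20 kt < 30 kt ⇒ not rapid intensification.

20 kt, no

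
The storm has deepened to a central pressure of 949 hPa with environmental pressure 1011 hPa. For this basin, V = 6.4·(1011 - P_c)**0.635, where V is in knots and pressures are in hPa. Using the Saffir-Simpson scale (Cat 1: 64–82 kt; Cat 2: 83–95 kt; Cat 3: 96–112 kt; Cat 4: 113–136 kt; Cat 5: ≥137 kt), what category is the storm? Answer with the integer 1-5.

ΔP = 1011 − 949 = 62 hPa.
V ≈ 6.4 × 62^0.635 = 6.4 × 13.75 ≈ 88 kt.
88 kt falls in the Category 2 band.

2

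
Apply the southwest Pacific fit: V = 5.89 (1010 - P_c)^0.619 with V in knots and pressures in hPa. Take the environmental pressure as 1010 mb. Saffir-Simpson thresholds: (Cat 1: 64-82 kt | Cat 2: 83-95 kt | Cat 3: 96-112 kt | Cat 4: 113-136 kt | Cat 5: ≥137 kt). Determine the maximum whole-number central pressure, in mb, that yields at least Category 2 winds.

Category 2 begins at V = 83 kt.
Required ΔP = (83/5.89)^(1/0.619) = 14.092^1.616 ≈ 71.81 mb.
P_c ≤ 1010 − 71.81 = 938.19, so the highest integer P_c is 938 mb.

938 mb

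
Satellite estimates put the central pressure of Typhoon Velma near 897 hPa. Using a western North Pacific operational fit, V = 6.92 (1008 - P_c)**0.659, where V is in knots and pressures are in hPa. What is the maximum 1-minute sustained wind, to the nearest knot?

ΔP = 1008 − 897 = 111 hPa.
111^0.659 ≈ 22.278.
V ≈ 6.92 × 22.278 ≈ 154.2 kt.

154 kt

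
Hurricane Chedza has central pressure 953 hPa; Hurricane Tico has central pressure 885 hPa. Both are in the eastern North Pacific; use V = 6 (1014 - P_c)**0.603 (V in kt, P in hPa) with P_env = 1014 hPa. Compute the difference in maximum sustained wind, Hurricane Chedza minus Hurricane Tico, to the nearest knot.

Hurricane Chedza: ΔP = 61; V ≈ 6 × 61^0.603 ≈ 71.57 kt.
Hurricane Tico: ΔP = 129; V ≈ 6 × 129^0.603 ≈ 112.42 kt.
Difference ≈ 71.57 − 112.42 = -40.85 → -41 kt.

-41 kt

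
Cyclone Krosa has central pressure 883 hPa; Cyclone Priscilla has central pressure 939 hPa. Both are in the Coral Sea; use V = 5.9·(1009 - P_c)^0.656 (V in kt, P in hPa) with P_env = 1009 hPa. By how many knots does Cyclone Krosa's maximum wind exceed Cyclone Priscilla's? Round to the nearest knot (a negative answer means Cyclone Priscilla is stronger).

Cyclone Krosa: ΔP = 126; V ≈ 5.9 × 126^0.656 ≈ 140.83 kt.
Cyclone Priscilla: ΔP = 70; V ≈ 5.9 × 70^0.656 ≈ 95.77 kt.
Difference ≈ 140.83 − 95.77 = 45.06 → 45 kt.

45 kt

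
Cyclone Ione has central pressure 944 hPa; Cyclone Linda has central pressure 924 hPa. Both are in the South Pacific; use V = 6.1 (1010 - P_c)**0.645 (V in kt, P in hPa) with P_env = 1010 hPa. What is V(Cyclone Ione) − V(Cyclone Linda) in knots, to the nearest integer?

-17 kt

Cyclone Ione: ΔP = 66; V ≈ 6.1 × 66^0.645 ≈ 90.98 kt.
Cyclone Linda: ΔP = 86; V ≈ 6.1 × 86^0.645 ≈ 107.91 kt.
Difference ≈ 90.98 − 107.91 = -16.93 → -17 kt.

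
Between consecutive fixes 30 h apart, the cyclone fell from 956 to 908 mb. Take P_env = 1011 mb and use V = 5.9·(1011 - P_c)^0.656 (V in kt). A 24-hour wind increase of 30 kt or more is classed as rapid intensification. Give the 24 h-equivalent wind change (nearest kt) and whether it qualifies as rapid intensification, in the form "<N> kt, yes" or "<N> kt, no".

V₁: ΔP = 55, V ≈ 5.9 × 55^0.656 ≈ 81.76 kt.
V₂: ΔP = 103, V ≈ 5.9 × 103^0.656 ≈ 123.39 kt.
ΔV over 30 h = 41.63 kt → 24 h equivalent = 41.63 × 24/30 ≈ 33.30 kt.
33 kt ≥ 30 kt ⇒ rapid intensification.

33 kt, yes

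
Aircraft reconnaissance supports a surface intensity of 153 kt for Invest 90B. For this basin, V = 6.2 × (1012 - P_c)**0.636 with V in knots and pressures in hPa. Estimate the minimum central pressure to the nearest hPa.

857 hPa

ΔP = (V / 6.2)^(1/0.636) = (153/6.2)^1.572.
153/6.2 = 24.677; 24.677^1.572 ≈ 154.58 hPa.
P_c = 1012 − 154.58 = 857.42 ≈ 857 hPa.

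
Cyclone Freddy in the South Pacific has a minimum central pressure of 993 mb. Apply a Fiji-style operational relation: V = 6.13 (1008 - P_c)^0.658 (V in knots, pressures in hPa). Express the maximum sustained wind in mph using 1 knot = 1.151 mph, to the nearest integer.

42 mph

ΔP = 1008 − 993 = 15 mb.
V ≈ 6.13 × 15^0.658 = 6.13 × 5.941 ≈ 36.419 kt.
36.419 × 1.151 ≈ 41.92 mph → 42 mph.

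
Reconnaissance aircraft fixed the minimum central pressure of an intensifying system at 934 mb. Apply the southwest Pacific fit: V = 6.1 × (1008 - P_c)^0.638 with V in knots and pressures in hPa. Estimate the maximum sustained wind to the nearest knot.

ΔP = 1008 − 934 = 74 mb.
74^0.638 ≈ 15.580.
V ≈ 6.1 × 15.580 ≈ 95.0 kt.

95 kt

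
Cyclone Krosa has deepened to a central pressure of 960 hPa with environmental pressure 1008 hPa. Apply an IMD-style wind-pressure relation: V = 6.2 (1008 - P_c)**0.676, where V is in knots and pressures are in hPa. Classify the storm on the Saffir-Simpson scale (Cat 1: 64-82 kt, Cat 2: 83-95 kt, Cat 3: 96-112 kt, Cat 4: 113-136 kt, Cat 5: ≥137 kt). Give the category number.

ΔP = 1008 − 960 = 48 hPa.
V ≈ 6.2 × 48^0.676 = 6.2 × 13.69 ≈ 85 kt.
85 kt falls in the Category 2 band.

2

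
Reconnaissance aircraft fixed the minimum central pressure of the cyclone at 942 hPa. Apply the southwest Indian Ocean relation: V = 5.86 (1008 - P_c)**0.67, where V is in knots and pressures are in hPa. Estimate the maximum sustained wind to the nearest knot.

97 kt

ΔP = 1008 − 942 = 66 hPa.
66^0.67 ≈ 16.561.
V ≈ 5.86 × 16.561 ≈ 97.0 kt.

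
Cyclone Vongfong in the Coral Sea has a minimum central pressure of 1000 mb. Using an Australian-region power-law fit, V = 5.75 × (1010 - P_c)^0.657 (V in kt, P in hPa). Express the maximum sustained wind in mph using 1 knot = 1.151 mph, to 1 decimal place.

30.0 mph

ΔP = 1010 − 1000 = 10 mb.
V ≈ 5.75 × 10^0.657 = 5.75 × 4.539 ≈ 26.102 kt.
26.102 × 1.151 ≈ 30.04 mph → 30.0 mph.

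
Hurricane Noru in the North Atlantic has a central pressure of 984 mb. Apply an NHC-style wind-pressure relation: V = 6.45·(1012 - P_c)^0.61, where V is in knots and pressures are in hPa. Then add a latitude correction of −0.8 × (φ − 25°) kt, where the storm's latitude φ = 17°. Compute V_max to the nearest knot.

ΔP = 1012 − 984 = 28 mb.
28^0.61 ≈ 7.634.
V ≈ 6.45 × 7.634 ≈ 49.2 kt.
Latitude correction: −0.8 × (17 − 25) = 6.4 kt.
Corrected V ≈ 55.6 kt → 56 kt.

56 kt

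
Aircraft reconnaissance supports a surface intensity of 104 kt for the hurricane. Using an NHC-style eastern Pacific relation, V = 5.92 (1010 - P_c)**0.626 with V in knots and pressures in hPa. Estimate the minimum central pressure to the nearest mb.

913 mb

ΔP = (V / 5.92)^(1/0.626) = (104/5.92)^1.597.
104/5.92 = 17.568; 17.568^1.597 ≈ 97.35 mb.
P_c = 1010 − 97.35 = 912.65 ≈ 913 mb.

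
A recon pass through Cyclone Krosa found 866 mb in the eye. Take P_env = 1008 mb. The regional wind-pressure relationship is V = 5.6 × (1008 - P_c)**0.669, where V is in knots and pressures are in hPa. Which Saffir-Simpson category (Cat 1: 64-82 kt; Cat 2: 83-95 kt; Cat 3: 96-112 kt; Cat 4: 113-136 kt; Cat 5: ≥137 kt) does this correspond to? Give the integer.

ΔP = 1008 − 866 = 142 mb.
V ≈ 5.6 × 142^0.669 = 5.6 × 27.53 ≈ 154 kt.
154 kt falls in the Category 5 band.

5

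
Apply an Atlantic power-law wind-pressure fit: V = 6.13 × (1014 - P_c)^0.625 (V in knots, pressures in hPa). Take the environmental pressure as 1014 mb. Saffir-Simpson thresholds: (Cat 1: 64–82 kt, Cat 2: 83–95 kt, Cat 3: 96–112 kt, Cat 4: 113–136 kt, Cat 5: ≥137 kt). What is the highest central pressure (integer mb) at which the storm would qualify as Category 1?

971 mb

Category 1 begins at V = 64 kt.
Required ΔP = (64/6.13)^(1/0.625) = 10.440^1.600 ≈ 42.65 mb.
P_c ≤ 1014 − 42.65 = 971.35, so the highest integer P_c is 971 mb.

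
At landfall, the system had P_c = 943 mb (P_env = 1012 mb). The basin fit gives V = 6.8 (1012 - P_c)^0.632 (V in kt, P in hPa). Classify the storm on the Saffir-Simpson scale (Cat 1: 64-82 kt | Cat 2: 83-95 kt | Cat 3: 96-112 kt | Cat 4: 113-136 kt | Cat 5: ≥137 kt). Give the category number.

ΔP = 1012 − 943 = 69 mb.
V ≈ 6.8 × 69^0.632 = 6.8 × 14.53 ≈ 99 kt.
99 kt falls in the Category 3 band.

3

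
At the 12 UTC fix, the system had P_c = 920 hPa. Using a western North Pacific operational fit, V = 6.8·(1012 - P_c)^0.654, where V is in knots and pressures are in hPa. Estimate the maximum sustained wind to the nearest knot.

ΔP = 1012 − 920 = 92 hPa.
92^0.654 ≈ 19.245.
V ≈ 6.8 × 19.245 ≈ 130.9 kt.

131 kt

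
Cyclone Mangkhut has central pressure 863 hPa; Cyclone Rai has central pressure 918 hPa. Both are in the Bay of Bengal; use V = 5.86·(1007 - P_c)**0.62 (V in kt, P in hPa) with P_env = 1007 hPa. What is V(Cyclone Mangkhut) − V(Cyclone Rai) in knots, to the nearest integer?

33 kt

Cyclone Mangkhut: ΔP = 144; V ≈ 5.86 × 144^0.62 ≈ 127.67 kt.
Cyclone Rai: ΔP = 89; V ≈ 5.86 × 89^0.62 ≈ 94.74 kt.
Difference ≈ 127.67 − 94.74 = 32.93 → 33 kt.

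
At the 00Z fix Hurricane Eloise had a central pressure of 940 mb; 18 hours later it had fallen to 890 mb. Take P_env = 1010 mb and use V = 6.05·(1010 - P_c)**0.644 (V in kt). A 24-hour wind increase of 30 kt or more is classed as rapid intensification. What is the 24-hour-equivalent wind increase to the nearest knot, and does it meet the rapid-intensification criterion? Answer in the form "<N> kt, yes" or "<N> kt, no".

V₁: ΔP = 70, V ≈ 6.05 × 70^0.644 ≈ 93.33 kt.
V₂: ΔP = 120, V ≈ 6.05 × 120^0.644 ≈ 132.05 kt.
ΔV over 18 h = 38.72 kt → 24 h equivalent = 38.72 × 24/18 ≈ 51.63 kt.
52 kt ≥ 30 kt ⇒ rapid intensification.

52 kt, yes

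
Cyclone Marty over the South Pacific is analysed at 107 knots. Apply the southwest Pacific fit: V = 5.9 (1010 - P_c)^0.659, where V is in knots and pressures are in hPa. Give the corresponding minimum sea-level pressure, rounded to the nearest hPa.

ΔP = (V / 5.9)^(1/0.659) = (107/5.9)^1.517.
107/5.9 = 18.136; 18.136^1.517 ≈ 81.24 hPa.
P_c = 1010 − 81.24 = 928.76 ≈ 929 hPa.

929 hPa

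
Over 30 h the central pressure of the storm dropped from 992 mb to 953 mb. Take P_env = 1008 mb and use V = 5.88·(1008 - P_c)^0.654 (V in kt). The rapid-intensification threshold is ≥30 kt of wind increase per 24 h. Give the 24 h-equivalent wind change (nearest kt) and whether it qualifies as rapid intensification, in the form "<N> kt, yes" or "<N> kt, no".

36 kt, yes

V₁: ΔP = 16, V ≈ 5.88 × 16^0.654 ≈ 36.05 kt.
V₂: ΔP = 55, V ≈ 5.88 × 55^0.654 ≈ 80.83 kt.
ΔV over 30 h = 44.78 kt → 24 h equivalent = 44.78 × 24/30 ≈ 35.82 kt.
36 kt ≥ 30 kt ⇒ rapid intensification.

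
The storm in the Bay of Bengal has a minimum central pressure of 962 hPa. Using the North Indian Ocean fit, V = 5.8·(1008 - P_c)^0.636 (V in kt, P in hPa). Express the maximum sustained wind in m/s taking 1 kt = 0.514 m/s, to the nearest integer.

34 m/s

ΔP = 1008 − 962 = 46 hPa.
V ≈ 5.8 × 46^0.636 = 5.8 × 11.416 ≈ 66.213 kt.
66.213 × 0.514 ≈ 34.03 m/s → 34 m/s.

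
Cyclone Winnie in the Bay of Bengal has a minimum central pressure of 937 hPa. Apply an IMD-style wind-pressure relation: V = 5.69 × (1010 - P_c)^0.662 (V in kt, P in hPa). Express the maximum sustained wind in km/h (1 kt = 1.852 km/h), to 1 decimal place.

180.4 km/h

ΔP = 1010 − 937 = 73 hPa.
V ≈ 5.69 × 73^0.662 = 5.69 × 17.121 ≈ 97.416 kt.
97.416 × 1.852 ≈ 180.42 km/h → 180.4 km/h.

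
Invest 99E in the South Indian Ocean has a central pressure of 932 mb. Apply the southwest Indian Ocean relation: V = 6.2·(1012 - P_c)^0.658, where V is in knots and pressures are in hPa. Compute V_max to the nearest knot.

ΔP = 1012 − 932 = 80 mb.
80^0.658 ≈ 17.874.
V ≈ 6.2 × 17.874 ≈ 110.8 kt.

111 kt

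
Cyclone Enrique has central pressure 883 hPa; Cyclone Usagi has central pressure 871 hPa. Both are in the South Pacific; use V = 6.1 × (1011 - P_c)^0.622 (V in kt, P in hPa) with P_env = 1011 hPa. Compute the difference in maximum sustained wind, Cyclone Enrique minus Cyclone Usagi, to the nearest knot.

Cyclone Enrique: ΔP = 128; V ≈ 6.1 × 128^0.622 ≈ 124.74 kt.
Cyclone Usagi: ΔP = 140; V ≈ 6.1 × 140^0.622 ≈ 131.89 kt.
Difference ≈ 124.74 − 131.89 = -7.15 → -7 kt.

-7 kt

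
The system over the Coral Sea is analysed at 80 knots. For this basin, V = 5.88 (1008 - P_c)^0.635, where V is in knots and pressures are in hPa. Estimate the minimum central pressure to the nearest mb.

ΔP = (V / 5.88)^(1/0.635) = (80/5.88)^1.575.
80/5.88 = 13.605; 13.605^1.575 ≈ 61.01 mb.
P_c = 1008 − 61.01 = 946.99 ≈ 947 mb.

947 mb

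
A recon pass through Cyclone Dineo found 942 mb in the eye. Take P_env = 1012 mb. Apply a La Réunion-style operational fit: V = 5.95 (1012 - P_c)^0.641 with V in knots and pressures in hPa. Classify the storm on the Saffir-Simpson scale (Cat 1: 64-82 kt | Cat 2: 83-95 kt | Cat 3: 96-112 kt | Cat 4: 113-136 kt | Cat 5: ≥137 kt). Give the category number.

ΔP = 1012 − 942 = 70 mb.
V ≈ 5.95 × 70^0.641 = 5.95 × 15.23 ≈ 91 kt.
91 kt falls in the Category 2 band.

2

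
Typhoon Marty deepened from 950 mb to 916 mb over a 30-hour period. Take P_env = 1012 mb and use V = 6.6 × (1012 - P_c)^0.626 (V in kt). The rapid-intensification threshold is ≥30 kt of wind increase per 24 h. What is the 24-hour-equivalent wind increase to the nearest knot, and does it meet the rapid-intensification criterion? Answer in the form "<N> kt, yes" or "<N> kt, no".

22 kt, no

V₁: ΔP = 62, V ≈ 6.6 × 62^0.626 ≈ 87.41 kt.
V₂: ΔP = 96, V ≈ 6.6 × 96^0.626 ≈ 114.93 kt.
ΔV over 30 h = 27.52 kt → 24 h equivalent = 27.52 × 24/30 ≈ 22.02 kt.
22 kt < 30 kt ⇒ not rapid intensification.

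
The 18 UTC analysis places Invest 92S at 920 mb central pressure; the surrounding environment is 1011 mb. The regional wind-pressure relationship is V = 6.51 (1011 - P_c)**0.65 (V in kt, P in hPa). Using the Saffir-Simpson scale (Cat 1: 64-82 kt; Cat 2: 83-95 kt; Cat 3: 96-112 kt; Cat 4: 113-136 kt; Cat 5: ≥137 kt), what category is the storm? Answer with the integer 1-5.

4

ΔP = 1011 − 920 = 91 mb.
V ≈ 6.51 × 91^0.65 = 6.51 × 18.77 ≈ 122 kt.
122 kt falls in the Category 4 band.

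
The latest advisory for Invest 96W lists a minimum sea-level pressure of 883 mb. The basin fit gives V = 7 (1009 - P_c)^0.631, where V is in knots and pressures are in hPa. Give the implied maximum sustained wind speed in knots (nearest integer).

ΔP = 1009 − 883 = 126 mb.
126^0.631 ≈ 21.151.
V ≈ 7 × 21.151 ≈ 148.1 kt.

148 kt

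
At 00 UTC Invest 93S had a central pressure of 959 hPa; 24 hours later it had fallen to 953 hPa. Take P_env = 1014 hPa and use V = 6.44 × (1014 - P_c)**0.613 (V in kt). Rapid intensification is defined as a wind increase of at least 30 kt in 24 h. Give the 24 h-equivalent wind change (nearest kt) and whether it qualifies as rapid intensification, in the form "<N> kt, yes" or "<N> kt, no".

5 kt, no

V₁: ΔP = 55, V ≈ 6.44 × 55^0.613 ≈ 75.12 kt.
V₂: ΔP = 61, V ≈ 6.44 × 61^0.613 ≈ 80.04 kt.
ΔV over 24 h = 4.92 kt → 24 h equivalent = 4.92 × 24/24 ≈ 4.92 kt.
5 kt < 30 kt ⇒ not rapid intensification.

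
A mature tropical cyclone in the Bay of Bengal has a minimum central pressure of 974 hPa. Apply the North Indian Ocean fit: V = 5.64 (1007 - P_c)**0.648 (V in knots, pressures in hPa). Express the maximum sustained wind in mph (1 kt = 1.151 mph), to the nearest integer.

ΔP = 1007 − 974 = 33 hPa.
V ≈ 5.64 × 33^0.648 = 5.64 × 9.638 ≈ 54.360 kt.
54.360 × 1.151 ≈ 62.57 mph → 63 mph.

63 mph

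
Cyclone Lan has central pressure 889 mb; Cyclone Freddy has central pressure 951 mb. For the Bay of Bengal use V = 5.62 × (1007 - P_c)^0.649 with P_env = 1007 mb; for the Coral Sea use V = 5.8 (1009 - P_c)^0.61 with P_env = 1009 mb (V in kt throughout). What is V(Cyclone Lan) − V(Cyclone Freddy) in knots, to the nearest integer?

Cyclone Lan: ΔP = 118; V ≈ 5.62 × 118^0.649 ≈ 124.28 kt.
Cyclone Freddy: ΔP = 58; V ≈ 5.8 × 58^0.61 ≈ 69.04 kt.
Difference ≈ 124.28 − 69.04 = 55.24 → 55 kt.

55 kt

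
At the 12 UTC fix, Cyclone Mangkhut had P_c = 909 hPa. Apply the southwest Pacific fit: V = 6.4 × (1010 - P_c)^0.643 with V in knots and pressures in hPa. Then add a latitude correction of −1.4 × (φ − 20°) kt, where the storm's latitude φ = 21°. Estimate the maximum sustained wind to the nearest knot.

ΔP = 1010 − 909 = 101 hPa.
101^0.643 ≈ 19.444.
V ≈ 6.4 × 19.444 ≈ 124.4 kt.
Latitude correction: −1.4 × (21 − 20) = -1.4 kt.
Corrected V ≈ 123 kt → 123 kt.

123 kt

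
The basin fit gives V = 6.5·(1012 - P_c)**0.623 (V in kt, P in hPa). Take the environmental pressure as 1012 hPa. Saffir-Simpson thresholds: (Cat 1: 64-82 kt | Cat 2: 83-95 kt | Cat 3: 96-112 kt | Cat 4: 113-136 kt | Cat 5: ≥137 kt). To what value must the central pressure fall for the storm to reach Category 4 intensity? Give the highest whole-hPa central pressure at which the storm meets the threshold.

914 hPa

Category 4 begins at V = 113 kt.
Required ΔP = (113/6.5)^(1/0.623) = 17.385^1.605 ≈ 97.87 hPa.
P_c ≤ 1012 − 97.87 = 914.13, so the highest integer P_c is 914 hPa.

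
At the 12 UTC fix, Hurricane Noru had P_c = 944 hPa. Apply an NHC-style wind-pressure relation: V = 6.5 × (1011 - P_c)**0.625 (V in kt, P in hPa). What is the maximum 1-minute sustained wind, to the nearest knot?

90 kt

ΔP = 1011 − 944 = 67 hPa.
67^0.625 ≈ 13.845.
V ≈ 6.5 × 13.845 ≈ 90.0 kt.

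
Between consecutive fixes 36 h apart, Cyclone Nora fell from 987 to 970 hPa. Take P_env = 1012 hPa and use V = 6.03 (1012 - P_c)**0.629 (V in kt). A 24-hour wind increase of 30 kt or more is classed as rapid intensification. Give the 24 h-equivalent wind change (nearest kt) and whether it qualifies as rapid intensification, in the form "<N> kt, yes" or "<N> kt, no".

V₁: ΔP = 25, V ≈ 6.03 × 25^0.629 ≈ 45.67 kt.
V₂: ΔP = 42, V ≈ 6.03 × 42^0.629 ≈ 63.29 kt.
ΔV over 36 h = 17.62 kt → 24 h equivalent = 17.62 × 24/36 ≈ 11.75 kt.
12 kt < 30 kt ⇒ not rapid intensification.

12 kt, no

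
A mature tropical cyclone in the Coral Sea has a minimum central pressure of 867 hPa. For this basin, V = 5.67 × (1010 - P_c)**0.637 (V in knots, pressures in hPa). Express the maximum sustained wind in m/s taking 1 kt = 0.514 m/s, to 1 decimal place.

ΔP = 1010 − 867 = 143 hPa.
V ≈ 5.67 × 143^0.637 = 5.67 × 23.602 ≈ 133.823 kt.
133.823 × 0.514 ≈ 68.79 m/s → 68.8 m/s.

68.8 m/s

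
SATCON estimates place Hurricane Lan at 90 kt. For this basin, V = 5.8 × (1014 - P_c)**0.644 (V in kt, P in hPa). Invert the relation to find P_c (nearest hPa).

943 hPa

ΔP = (V / 5.8)^(1/0.644) = (90/5.8)^1.553.
90/5.8 = 15.517; 15.517^1.553 ≈ 70.65 hPa.
P_c = 1014 − 70.65 = 943.35 ≈ 943 hPa.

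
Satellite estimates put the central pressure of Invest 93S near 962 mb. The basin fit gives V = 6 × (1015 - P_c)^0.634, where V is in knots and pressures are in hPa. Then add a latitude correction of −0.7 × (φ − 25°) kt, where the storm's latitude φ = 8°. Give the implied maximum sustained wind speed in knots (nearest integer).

ΔP = 1015 − 962 = 53 mb.
53^0.634 ≈ 12.393.
V ≈ 6 × 12.393 ≈ 74.4 kt.
Latitude correction: −0.7 × (8 − 25) = 11.9 kt.
Corrected V ≈ 86.3 kt → 86 kt.

86 kt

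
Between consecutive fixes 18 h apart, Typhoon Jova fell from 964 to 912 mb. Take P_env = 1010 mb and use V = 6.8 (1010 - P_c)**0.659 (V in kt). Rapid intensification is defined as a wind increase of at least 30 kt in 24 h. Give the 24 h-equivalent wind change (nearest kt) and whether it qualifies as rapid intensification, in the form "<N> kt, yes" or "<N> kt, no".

V₁: ΔP = 46, V ≈ 6.8 × 46^0.659 ≈ 84.77 kt.
V₂: ΔP = 98, V ≈ 6.8 × 98^0.659 ≈ 139.55 kt.
ΔV over 18 h = 54.78 kt → 24 h equivalent = 54.78 × 24/18 ≈ 73.04 kt.
73 kt ≥ 30 kt ⇒ rapid intensification.

73 kt, yes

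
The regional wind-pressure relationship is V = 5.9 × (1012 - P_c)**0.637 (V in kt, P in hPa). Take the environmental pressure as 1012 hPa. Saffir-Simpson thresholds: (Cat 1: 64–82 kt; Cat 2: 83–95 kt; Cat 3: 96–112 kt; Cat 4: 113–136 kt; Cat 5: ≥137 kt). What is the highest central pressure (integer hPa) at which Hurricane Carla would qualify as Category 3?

Category 3 begins at V = 96 kt.
Required ΔP = (96/5.9)^(1/0.637) = 16.271^1.570 ≈ 79.75 hPa.
P_c ≤ 1012 − 79.75 = 932.25, so the highest integer P_c is 932 hPa.

932 hPa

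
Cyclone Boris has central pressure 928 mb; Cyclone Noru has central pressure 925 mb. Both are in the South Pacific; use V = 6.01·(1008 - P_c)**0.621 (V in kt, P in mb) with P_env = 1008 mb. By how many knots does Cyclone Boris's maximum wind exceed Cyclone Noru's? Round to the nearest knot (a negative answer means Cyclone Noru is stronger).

-2 kt

Cyclone Boris: ΔP = 80; V ≈ 6.01 × 80^0.621 ≈ 91.35 kt.
Cyclone Noru: ΔP = 83; V ≈ 6.01 × 83^0.621 ≈ 93.46 kt.
Difference ≈ 91.35 − 93.46 = -2.11 → -2 kt.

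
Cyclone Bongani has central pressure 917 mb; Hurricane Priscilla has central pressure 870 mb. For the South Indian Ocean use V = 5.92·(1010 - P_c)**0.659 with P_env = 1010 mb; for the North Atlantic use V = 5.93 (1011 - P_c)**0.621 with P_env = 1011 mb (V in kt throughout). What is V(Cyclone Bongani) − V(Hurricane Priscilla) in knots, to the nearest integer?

Cyclone Bongani: ΔP = 93; V ≈ 5.92 × 93^0.659 ≈ 117.37 kt.
Hurricane Priscilla: ΔP = 141; V ≈ 5.93 × 141^0.621 ≈ 128.15 kt.
Difference ≈ 117.37 − 128.15 = -10.78 → -11 kt.

-11 kt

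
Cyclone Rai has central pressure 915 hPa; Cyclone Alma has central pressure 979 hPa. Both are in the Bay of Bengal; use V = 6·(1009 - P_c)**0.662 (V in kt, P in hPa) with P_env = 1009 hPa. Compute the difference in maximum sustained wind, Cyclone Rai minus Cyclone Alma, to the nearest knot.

Cyclone Rai: ΔP = 94; V ≈ 6 × 94^0.662 ≈ 121.44 kt.
Cyclone Alma: ΔP = 30; V ≈ 6 × 30^0.662 ≈ 57.02 kt.
Difference ≈ 121.44 − 57.02 = 64.42 → 64 kt.

64 kt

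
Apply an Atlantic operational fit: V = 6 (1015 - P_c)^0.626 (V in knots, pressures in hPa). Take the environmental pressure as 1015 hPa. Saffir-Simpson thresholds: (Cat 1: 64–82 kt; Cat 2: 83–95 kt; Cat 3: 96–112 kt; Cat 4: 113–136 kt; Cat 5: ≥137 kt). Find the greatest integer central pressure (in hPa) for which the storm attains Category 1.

Category 1 begins at V = 64 kt.
Required ΔP = (64/6)^(1/0.626) = 10.667^1.597 ≈ 43.88 hPa.
P_c ≤ 1015 − 43.88 = 971.12, so the highest integer P_c is 971 hPa.

971 hPa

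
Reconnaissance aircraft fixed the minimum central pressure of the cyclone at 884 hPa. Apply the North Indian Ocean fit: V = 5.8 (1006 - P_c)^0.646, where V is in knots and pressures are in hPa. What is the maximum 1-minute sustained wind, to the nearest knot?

ΔP = 1006 − 884 = 122 hPa.
122^0.646 ≈ 22.273.
V ≈ 5.8 × 22.273 ≈ 129.2 kt.

129 kt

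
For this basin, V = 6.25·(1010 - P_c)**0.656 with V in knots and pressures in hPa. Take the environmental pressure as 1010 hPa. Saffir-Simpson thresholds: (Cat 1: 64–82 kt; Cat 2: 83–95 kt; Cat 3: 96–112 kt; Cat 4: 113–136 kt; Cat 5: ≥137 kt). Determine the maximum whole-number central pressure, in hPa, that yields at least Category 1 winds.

975 hPa

Category 1 begins at V = 64 kt.
Required ΔP = (64/6.25)^(1/0.656) = 10.240^1.524 ≈ 34.68 hPa.
P_c ≤ 1010 − 34.68 = 975.32, so the highest integer P_c is 975 hPa.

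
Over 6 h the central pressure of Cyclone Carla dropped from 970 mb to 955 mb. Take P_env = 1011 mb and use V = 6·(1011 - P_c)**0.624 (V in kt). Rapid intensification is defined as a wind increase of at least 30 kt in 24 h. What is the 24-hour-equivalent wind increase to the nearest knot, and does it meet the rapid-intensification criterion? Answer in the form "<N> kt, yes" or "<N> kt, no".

52 kt, yes

V₁: ΔP = 41, V ≈ 6 × 41^0.624 ≈ 60.89 kt.
V₂: ΔP = 56, V ≈ 6 × 56^0.624 ≈ 73.96 kt.
ΔV over 6 h = 13.07 kt → 24 h equivalent = 13.07 × 24/6 ≈ 52.28 kt.
52 kt ≥ 30 kt ⇒ rapid intensification.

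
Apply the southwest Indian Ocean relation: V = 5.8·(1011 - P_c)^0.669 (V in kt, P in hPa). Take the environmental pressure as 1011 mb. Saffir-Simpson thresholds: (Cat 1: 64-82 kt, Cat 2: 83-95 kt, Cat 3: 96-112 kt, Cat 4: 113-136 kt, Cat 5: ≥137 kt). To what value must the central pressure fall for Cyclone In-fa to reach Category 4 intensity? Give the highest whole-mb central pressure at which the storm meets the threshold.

Category 4 begins at V = 113 kt.
Required ΔP = (113/5.8)^(1/0.669) = 19.483^1.495 ≈ 84.67 mb.
P_c ≤ 1011 − 84.67 = 926.33, so the highest integer P_c is 926 mb.

926 mb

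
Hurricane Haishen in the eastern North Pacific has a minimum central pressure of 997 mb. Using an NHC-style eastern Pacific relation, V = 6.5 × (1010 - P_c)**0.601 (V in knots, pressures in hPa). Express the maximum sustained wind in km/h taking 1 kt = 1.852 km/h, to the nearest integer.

56 km/h

ΔP = 1010 − 997 = 13 mb.
V ≈ 6.5 × 13^0.601 = 6.5 × 4.672 ≈ 30.366 kt.
30.366 × 1.852 ≈ 56.24 km/h → 56 km/h.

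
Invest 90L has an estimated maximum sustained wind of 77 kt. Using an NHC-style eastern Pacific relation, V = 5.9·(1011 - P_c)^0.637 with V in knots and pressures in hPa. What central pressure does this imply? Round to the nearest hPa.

955 hPa

ΔP = (V / 5.9)^(1/0.637) = (77/5.9)^1.570.
77/5.9 = 13.051; 13.051^1.570 ≈ 56.42 hPa.
P_c = 1011 − 56.42 = 954.58 ≈ 955 hPa.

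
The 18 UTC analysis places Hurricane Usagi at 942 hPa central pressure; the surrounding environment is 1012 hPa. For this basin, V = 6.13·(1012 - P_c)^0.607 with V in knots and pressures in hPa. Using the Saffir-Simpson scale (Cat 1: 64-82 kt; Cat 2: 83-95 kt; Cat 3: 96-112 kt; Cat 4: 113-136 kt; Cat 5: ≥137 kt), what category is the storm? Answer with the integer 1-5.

1

ΔP = 1012 − 942 = 70 hPa.
V ≈ 6.13 × 70^0.607 = 6.13 × 13.18 ≈ 81 kt.
81 kt falls in the Category 1 band.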